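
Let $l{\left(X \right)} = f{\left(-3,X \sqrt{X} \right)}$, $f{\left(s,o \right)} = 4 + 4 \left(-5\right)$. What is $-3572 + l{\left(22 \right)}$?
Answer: $-3588$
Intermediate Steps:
$f{\left(s,o \right)} = -16$ ($f{\left(s,o \right)} = 4 - 20 = -16$)
$l{\left(X \right)} = -16$
$-3572 + l{\left(22 \right)} = -3572 - 16 = -3588$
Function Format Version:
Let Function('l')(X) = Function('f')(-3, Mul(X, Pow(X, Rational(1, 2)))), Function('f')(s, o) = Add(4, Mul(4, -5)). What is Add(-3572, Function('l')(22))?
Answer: -3588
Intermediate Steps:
Function('f')(s, o) = -16 (Function('f')(s, o) = Add(4, -20) = -16)
Function('l')(X) = -16
Add(-3572, Function('l')(22)) = Add(-3572, -16) = -3588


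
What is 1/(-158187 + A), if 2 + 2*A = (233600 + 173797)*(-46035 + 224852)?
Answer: 2/72849192973 ≈ 2.7454e-11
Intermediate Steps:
A = 72849509347/2 (A = -1 + ((233600 + 173797)*(-46035 + 224852))/2 = -1 + (407397*178817)/2 = -1 + (½)*72849509349 = -1 + 72849509349/2 = 72849509347/2 ≈ 3.6425e+10)
1/(-158187 + A) = 1/(-158187 + 72849509347/2) = 1/(72849192973/2) = 2/72849192973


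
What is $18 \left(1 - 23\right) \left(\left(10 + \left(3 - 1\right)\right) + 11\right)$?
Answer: $-9108$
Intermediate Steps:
$18 \left(1 - 23\right) \left(\left(10 + \left(3 - 1\right)\right) + 11\right) = 18 \left(-22\right) \left(\left(10 + 2\right) + 11\right) = - 396 \left(12 + 11\right) = \left(-396\right) 23 = -9108$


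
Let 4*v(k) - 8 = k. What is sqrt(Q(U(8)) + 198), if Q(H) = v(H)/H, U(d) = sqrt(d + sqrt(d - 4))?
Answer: sqrt(19825 + 20*sqrt(10))/10 ≈ 14.103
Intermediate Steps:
v(k) = 2 + k/4
U(d) = sqrt(d + sqrt(-4 + d))
Q(H) = (2 + H/4)/H
sqrt(Q(U(8)) + 198) = sqrt((8 + sqrt(8 + sqrt(-4 + 8)))/(4*(sqrt(8 + sqrt(-4 + 8)))) + 198) = sqrt((8 + sqrt(8 + sqrt(4)))/(4*(sqrt(8 + sqrt(4)))) + 198) = sqrt((8 + sqrt(8 + 2))/(4*(sqrt(8 + 2))) + 198) = sqrt((8 + sqrt(10))/(4*(sqrt(10))) + 198) = sqrt((sqrt(10)/10)*(8 + sqrt(10))/4 + 198) = sqrt(sqrt(10)*(8 + sqrt(10))/40 + 198) = sqrt(198 + sqrt(10)*(8 + sqrt(10))/40)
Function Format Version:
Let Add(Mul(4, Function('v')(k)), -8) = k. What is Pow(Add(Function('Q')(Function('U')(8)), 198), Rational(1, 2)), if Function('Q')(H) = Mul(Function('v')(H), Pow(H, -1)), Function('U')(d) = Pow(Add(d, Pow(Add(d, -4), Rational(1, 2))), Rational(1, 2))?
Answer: Mul(Rational(1, 10), Pow(Add(19825, Mul(20, Pow(10, Rational(1, 2)))), Rational(1, 2))) ≈ 14.103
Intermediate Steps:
Function('v')(k) = Add(2, Mul(Rational(1, 4), k))
Function('U')(d) = Pow(Add(d, Pow(Add(-4, d), Rational(1, 2))), Rational(1, 2))
Function('Q')(H) = Mul(Pow(H, -1), Add(2, Mul(Rational(1, 4), H))) (Function('Q')(H) = Mul(Add(2, Mul(Rational(1, 4), H)), Pow(H, -1)) = Mul(Pow(H, -1), Add(2, Mul(Rational(1, 4), H))))
Pow(Add(Function('Q')(Function('U')(8)), 198), Rational(1, 2)) = Pow(Add(Mul(Rational(1, 4), Pow(Pow(Add(8, Pow(Add(-4, 8), Rational(1, 2))), Rational(1, 2)), -1), Add(8, Pow(Add(8, Pow(Add(-4, 8), Rational(1, 2))), Rational(1, 2)))), 198), Rational(1, 2)) = Pow(Add(Mul(Rational(1, 4), Pow(Pow(Add(8, Pow(4, Rational(1, 2))), Rational(1, 2)), -1), Add(8, Pow(Add(8, Pow(4, Rational(1, 2))), Rational(1, 2)))), 198), Rational(1, 2)) = Pow(Add(Mul(Rational(1, 4), Pow(Pow(Add(8, 2), Rational(1, 2)), -1), Add(8, Pow(Add(8, 2), Rational(1, 2)))), 198), Rational(1, 2)) = Pow(Add(Mul(Rational(1, 4), Pow(Pow(10, Rational(1, 2)), -1), Add(8, Pow(10, Rational(1, 2)))), 198), Rational(1, 2)) = Pow(Add(Mul(Rational(1, 4), Mul(Rational(1, 10), Pow(10, Rational(1, 2))), Add(8, Pow(10, Rational(1, 2)))), 198), Rational(1, 2)) = Pow(Add(Mul(Rational(1, 40), Pow(10, Rational(1, 2)), Add(8, Pow(10, Rational(1, 2)))), 198), Rational(1, 2)) = Pow(Add(198, Mul(Rational(1, 40), Pow(10, Rational(1, 2)), Add(8, Pow(10, Rational(1, 2))))), Rational(1, 2))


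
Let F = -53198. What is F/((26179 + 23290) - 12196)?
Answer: -53198/37273 ≈ -1.4273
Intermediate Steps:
F/((26179 + 23290) - 12196) = -53198/((26179 + 23290) - 12196) = -53198/(49469 - 12196) = -53198/37273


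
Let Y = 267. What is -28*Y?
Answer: -7476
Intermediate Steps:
-28*Y = -28*267 = -7476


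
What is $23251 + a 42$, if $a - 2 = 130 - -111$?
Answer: $33457$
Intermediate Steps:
$a = 243$ ($a = 2 + \left(130 - -111\right) = 2 + \left(130 + 111\right) = 2 + 241 = 243$)
$23251 + a 42 = 23251 + 243 \cdot 42 = 23251 + 10206 = 33457$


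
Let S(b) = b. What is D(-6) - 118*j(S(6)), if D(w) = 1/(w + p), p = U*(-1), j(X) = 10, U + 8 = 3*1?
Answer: -1181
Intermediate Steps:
U = -5 (U = -8 + 3*1 = -8 + 3 = -5)
p = 5 (p = -5*(-1) = 5)
D(w) = 1/(5 + w) (D(w) = 1/(w + 5) = 1/(5 + w))
D(-6) - 118*j(S(6)) = 1/(5 - 6) - 118*10 = 1/(-1) - 1180 = -1 - 1180 = -1181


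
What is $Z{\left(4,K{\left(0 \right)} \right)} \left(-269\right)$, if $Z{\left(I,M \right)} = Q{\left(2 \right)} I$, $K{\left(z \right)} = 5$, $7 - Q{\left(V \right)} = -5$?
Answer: $-12912$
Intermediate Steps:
$Q{\left(V \right)} = 12$ ($Q{\left(V \right)} = 7 - -5 = 7 + 5 = 12$)
$Z{\left(I,M \right)} = 12 I$
$Z{\left(4,K{\left(0 \right)} \right)} \left(-269\right) = 12 \cdot 4 \left(-269\right) = 48 \left(-269\right) = -12912$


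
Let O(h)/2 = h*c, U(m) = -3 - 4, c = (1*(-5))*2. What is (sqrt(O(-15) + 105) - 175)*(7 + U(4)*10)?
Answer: 11025 - 567*sqrt(5) ≈ 9757.2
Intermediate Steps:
c = -10 (c = -5*2 = -10)
U(m) = -7
O(h) = -20*h (O(h) = 2*(h*(-10)) = 2*(-10*h) = -20*h)
(sqrt(O(-15) + 105) - 175)*(7 + U(4)*10) = (sqrt(-20*(-15) + 105) - 175)*(7 - 7*10) = (sqrt(300 + 105) - 175)*(7 - 70) = (sqrt(405) - 175)*(-63) = (9*sqrt(5) - 175)*(-63) = (-175 + 9*sqrt(5))*(-63) = 11025 - 567*sqrt(5)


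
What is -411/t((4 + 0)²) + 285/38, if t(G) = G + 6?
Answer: -123/11 ≈ -11.182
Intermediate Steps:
t(G) = 6 + G
-411/t((4 + 0)²) + 285/38 = -411/(6 + (4 + 0)²) + 285/38 = -411/(6 + 4²) + 285*(1/38) = -411/(6 + 16) + 15/2 = -411/22 + 15/2 = -123/11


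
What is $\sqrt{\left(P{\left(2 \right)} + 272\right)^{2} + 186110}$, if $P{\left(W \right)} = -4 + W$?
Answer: $\sqrt{259010} \approx 508.93$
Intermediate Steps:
$\sqrt{\left(P{\left(2 \right)} + 272\right)^{2} + 186110} = \sqrt{\left(\left(-4 + 2\right) + 272\right)^{2} + 186110} = \sqrt{\left(-2 + 272\right)^{2} + 186110} = \sqrt{270^{2} + 186110} = \sqrt{72900 + 186110} = \sqrt{259010}$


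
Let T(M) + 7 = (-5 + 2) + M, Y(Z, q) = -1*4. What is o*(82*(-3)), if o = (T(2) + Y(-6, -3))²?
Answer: -35424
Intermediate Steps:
Y(Z, q) = -4
T(M) = -10 + M (T(M) = -7 + ((-5 + 2) + M) = -7 + (-3 + M) = -10 + M)
o = 144 (o = ((-10 + 2) - 4)² = (-8 - 4)² = (-12)² = 144)
o*(82*(-3)) = 144*(82*(-3)) = 144*(-246) = -35424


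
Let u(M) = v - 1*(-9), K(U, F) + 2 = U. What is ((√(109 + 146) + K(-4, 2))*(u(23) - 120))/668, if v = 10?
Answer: 303/334 - 101*√255/668 ≈ -1.5072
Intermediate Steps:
K(U, F) = -2 + U
u(M) = 19 (u(M) = 10 - 1*(-9) = 10 + 9 = 19)
((√(109 + 146) + K(-4, 2))*(u(23) - 120))/668 = ((√(109 + 146) + (-2 - 4))*(19 - 120))/668 = ((√255 - 6)*(-101))*(1/668) = ((-6 + √255)*(-101))*(1/668) = (606 - 101*√255)*(1/668) = 303/334 - 101*√255/668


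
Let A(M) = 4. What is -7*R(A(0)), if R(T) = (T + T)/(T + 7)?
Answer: -56/11 ≈ -5.0909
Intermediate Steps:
R(T) = 2*T/(7 + T) (R(T) = (2*T)/(7 + T) = 2*T/(7 + T))
-7*R(A(0)) = -14*4/(7 + 4) = -14*4/11 = -7*8/11 = -56/11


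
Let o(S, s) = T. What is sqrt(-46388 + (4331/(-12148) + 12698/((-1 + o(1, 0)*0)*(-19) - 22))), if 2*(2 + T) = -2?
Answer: I*sqrt(16808269536159)/18222 ≈ 224.99*I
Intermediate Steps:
T = -3 (T = -2 + (1/2)*(-2) = -2 - 1 = -3)
o(S, s) = -3
sqrt(-46388 + (4331/(-12148) + 12698/((-1 + o(1, 0)*0)*(-19) - 22))) = sqrt(-46388 + (4331/(-12148) + 12698/((-1 - 3*0)*(-19) - 22))) = sqrt(-46388 + (4331*(-1/12148) + 12698/((-1 + 0)*(-19) - 22))) = sqrt(-46388 + (-4331/12148 + 12698/(-1*(-19) - 22))) = sqrt(-46388 + (-4331/12148 + 12698/(19 - 22))) = sqrt(-46388 + (-4331/12148 + 12698/(-3))) = sqrt(-46388 + (-4331/12148 + 12698*(-1/3))) = sqrt(-46388 + (-4331/12148 - 12698/3)) = sqrt(-46388 - 154268297/36444) = sqrt(-1844832569/36444) = I*sqrt(16808269536159)/18222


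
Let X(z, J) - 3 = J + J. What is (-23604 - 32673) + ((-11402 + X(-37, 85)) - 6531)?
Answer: -74037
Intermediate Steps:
X(z, J) = 3 + 2*J (X(z, J) = 3 + (J + J) = 3 + 2*J)
(-23604 - 32673) + ((-11402 + X(-37, 85)) - 6531) = (-23604 - 32673) + ((-11402 + (3 + 2*85)) - 6531) = -56277 + ((-11402 + (3 + 170)) - 6531) = -56277 + ((-11402 + 173) - 6531) = -56277 + (-11229 - 6531) = -56277 - 17760 = -74037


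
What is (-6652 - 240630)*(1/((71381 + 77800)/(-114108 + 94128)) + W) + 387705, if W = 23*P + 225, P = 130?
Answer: -39512617020355/49727 ≈ -7.9459e+8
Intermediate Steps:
W = 3215 (W = 23*130 + 225 = 2990 + 225 = 3215)
(-6652 - 240630)*(1/((71381 + 77800)/(-114108 + 94128)) + W) + 387705 = (-6652 - 240630)*(1/((71381 + 77800)/(-114108 + 94128)) + 3215) + 387705 = -247282*(1/(149181/(-19980)) + 3215) + 387705 = -247282*(1/(149181*(-1/19980)) + 3215) + 387705 = -247282*(1/(-49727/6660) + 3215) + 387705 = -247282*(-6660/49727 + 3215) + 387705 = -247282*159865645/49727 + 387705 = -39531896426890/49727 + 387705 = -39512617020355/49727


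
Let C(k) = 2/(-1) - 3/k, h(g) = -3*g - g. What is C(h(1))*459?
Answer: -2295/4 ≈ -573.75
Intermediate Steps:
h(g) = -4*g
C(k) = -2 - 3/k (C(k) = 2*(-1) - 3/k = -2 - 3/k)
C(h(1))*459 = (-2 - 3/((-4*1)))*459 = (-2 - 3/(-4))*459 = (-2 - 3*(-¼))*459 = (-2 + ¾)*459 = -5/4*459 = -2295/4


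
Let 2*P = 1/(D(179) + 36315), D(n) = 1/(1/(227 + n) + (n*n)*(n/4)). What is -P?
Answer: -1164273819/84561207475594 ≈ -1.3768e-5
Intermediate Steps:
D(n) = 1/(1/(227 + n) + n³/4) (D(n) = 1/(1/(227 + n) + n²*(n*(¼))) = 1/(1/(227 + n) + n²*(n/4)) = 1/(1/(227 + n) + n³/4))
P = 1164273819/84561207475594 (P = 1/(2*(4*(227 + 179)/(4 + 179⁴ + 227*179³) + 36315)) = 1/(2*(4*406/(4 + 1026625681 + 227*5735339) + 36315)) = 1/(2*(4*406/(4 + 1026625681 + 1301921953) + 36315)) = 1/(2*(4*406/2328547638 + 36315)) = 1/(2*(4*(1/2328547638)*406 + 36315)) = 1/(2*(812/1164273819 + 36315)) = 1/(2*(42280603737797/1164273819)) = (½)*(1164273819/42280603737797) = 1164273819/84561207475594 ≈ 1.3768e-5)
-P = -1*1164273819/84561207475594 = -1164273819/84561207475594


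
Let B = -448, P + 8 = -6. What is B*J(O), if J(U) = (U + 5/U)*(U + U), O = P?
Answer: -180096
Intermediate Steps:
P = -14 (P = -8 - 6 = -14)
O = -14
J(U) = 2*U*(U + 5/U) (J(U) = (U + 5/U)*(2*U) = 2*U*(U + 5/U))
B*J(O) = -448*(10 + 2*(-14)**2) = -448*(10 + 2*196) = -448*(10 + 392) = -448*402 = -180096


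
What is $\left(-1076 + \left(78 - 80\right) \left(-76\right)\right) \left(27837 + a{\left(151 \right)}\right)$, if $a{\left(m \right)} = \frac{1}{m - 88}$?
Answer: $- \frac{77164208}{3} \approx -2.5721 \cdot 10^{7}$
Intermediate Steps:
$a{\left(m \right)} = \frac{1}{-88 + m}$
$\left(-1076 + \left(78 - 80\right) \left(-76\right)\right) \left(27837 + a{\left(151 \right)}\right) = \left(-1076 + \left(78 - 80\right) \left(-76\right)\right) \left(27837 + \frac{1}{-88 + 151}\right) = \left(-1076 - -152\right) \left(27837 + \frac{1}{63}\right) = \left(-1076 + 152\right) \left(27837 + \frac{1}{63}\right) = \left(-924\right) \frac{1753732}{63} = - \frac{77164208}{3}$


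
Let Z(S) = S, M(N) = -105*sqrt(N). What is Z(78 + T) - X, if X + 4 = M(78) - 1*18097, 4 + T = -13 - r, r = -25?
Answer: 18187 + 105*sqrt(78) ≈ 19114.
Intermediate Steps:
T = 8 (T = -4 + (-13 - 1*(-25)) = -4 + (-13 + 25) = -4 + 12 = 8)
X = -18101 - 105*sqrt(78) (X = -4 + (-105*sqrt(78) - 1*18097) = -4 + (-105*sqrt(78) - 18097) = -4 + (-18097 - 105*sqrt(78)) = -18101 - 105*sqrt(78) ≈ -19028.)
Z(78 + T) - X = (78 + 8) - (-18101 - 105*sqrt(78)) = 86 + (18101 + 105*sqrt(78)) = 18187 + 105*sqrt(78)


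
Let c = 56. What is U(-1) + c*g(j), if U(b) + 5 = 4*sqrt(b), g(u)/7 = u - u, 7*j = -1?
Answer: -5 + 4*I ≈ -5.0 + 4.0*I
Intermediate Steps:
j = -1/7 (j = (1/7)*(-1) = -1/7 ≈ -0.14286)
g(u) = 0 (g(u) = 7*(u - u) = 7*0 = 0)
U(b) = -5 + 4*sqrt(b)
U(-1) + c*g(j) = (-5 + 4*sqrt(-1)) + 56*0 = (-5 + 4*I) + 0 = -5 + 4*I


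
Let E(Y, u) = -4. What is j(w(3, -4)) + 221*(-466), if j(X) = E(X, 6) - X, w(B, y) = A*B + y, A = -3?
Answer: -102977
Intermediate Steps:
w(B, y) = y - 3*B (w(B, y) = -3*B + y = y - 3*B)
j(X) = -4 - X
j(w(3, -4)) + 221*(-466) = (-4 - (-4 - 3*3)) + 221*(-466) = (-4 - (-4 - 9)) - 102986 = (-4 - 1*(-13)) - 102986 = (-4 + 13) - 102986 = 9 - 102986 = -102977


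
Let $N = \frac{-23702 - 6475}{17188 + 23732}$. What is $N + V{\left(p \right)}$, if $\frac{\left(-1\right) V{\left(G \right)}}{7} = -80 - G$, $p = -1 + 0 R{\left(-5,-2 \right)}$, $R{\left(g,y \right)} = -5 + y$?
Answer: $\frac{7532861}{13640} \approx 552.26$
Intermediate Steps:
$p = -1$ ($p = -1 + 0 \left(-5 - 2\right) = -1 + 0 \left(-7\right) = -1 + 0 = -1$)
$N = - \frac{10059}{13640}$ ($N = \frac{-23702 - 6475}{40920} = \left(-30177\right) \frac{1}{40920} = - \frac{10059}{13640} \approx -0.73746$)
$V{\left(G \right)} = 560 + 7 G$ ($V{\left(G \right)} = - 7 \left(-80 - G\right) = 560 + 7 G$)
$N + V{\left(p \right)} = - \frac{10059}{13640} + \left(560 + 7 \left(-1\right)\right) = - \frac{10059}{13640} + \left(560 - 7\right) = - \frac{10059}{13640} + 553 = \frac{7532861}{13640}$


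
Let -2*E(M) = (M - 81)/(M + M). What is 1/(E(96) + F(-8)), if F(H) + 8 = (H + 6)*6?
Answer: -128/2565 ≈ -0.049903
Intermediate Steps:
F(H) = 28 + 6*H (F(H) = -8 + (H + 6)*6 = -8 + (6 + H)*6 = -8 + (36 + 6*H) = 28 + 6*H)
E(M) = -(-81 + M)/(4*M) (E(M) = -(M - 81)/(2*(M + M)) = -(-81 + M)/(2*(2*M)) = -(-81 + M)*1/(2*M)/2 = -(-81 + M)/(4*M))
1/(E(96) + F(-8)) = 1/((1/4)*(81 - 1*96)/96 + (28 + 6*(-8))) = 1/((1/4)*(1/96)*(81 - 96) + (28 - 48)) = 1/((1/4)*(1/96)*(-15) - 20) = 1/(-5/128 - 20) = 1/(-2565/128) = -128/2565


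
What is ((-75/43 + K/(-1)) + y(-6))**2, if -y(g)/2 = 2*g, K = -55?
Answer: 11035684/1849 ≈ 5968.5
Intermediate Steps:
y(g) = -4*g
((-75/43 + K/(-1)) + y(-6))**2 = ((-75/43 - 55/(-1)) - 4*(-6))**2 = ((-75*1/43 - 55*(-1)) + 24)**2 = ((-75/43 + 55) + 24)**2 = (2290/43 + 24)**2 = (3322/43)**2 = 11035684/1849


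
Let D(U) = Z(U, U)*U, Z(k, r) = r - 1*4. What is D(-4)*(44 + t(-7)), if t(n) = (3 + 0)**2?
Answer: 1696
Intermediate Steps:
Z(k, r) = -4 + r (Z(k, r) = r - 4 = -4 + r)
t(n) = 9 (t(n) = 3**2 = 9)
D(U) = U*(-4 + U) (D(U) = (-4 + U)*U = U*(-4 + U))
D(-4)*(44 + t(-7)) = (-4*(-4 - 4))*(44 + 9) = -4*(-8)*53 = 32*53 = 1696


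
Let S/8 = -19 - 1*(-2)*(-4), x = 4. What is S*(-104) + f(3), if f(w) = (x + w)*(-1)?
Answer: 22457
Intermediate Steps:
f(w) = -4 - w (f(w) = (4 + w)*(-1) = -4 - w)
S = -216 (S = 8*(-19 - 1*(-2)*(-4)) = 8*(-19 - (-2)*(-4)) = 8*(-19 - 1*8) = 8*(-19 - 8) = 8*(-27) = -216)
S*(-104) + f(3) = -216*(-104) + (-4 - 1*3) = 22464 + (-4 - 3) = 22464 - 7 = 22457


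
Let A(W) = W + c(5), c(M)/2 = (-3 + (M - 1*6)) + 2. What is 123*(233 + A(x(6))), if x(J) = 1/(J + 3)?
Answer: 84542/3 ≈ 28181.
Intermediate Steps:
c(M) = -14 + 2*M (c(M) = 2*((-3 + (M - 1*6)) + 2) = 2*((-3 + (M - 6)) + 2) = 2*((-3 + (-6 + M)) + 2) = 2*((-9 + M) + 2) = 2*(-7 + M) = -14 + 2*M)
x(J) = 1/(3 + J)
A(W) = -4 + W (A(W) = W + (-14 + 2*5) = W + (-14 + 10) = W - 4 = -4 + W)
123*(233 + A(x(6))) = 123*(233 + (-4 + 1/(3 + 6))) = 123*(233 + (-4 + 1/9)) = 123*(233 - 35/9) = 123*(2062/9) = 84542/3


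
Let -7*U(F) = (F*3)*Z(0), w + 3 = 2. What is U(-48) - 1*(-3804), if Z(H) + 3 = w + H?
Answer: 26052/7 ≈ 3721.7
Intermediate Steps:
w = -1 (w = -3 + 2 = -1)
Z(H) = -4 + H (Z(H) = -3 + (-1 + H) = -4 + H)
U(F) = 12*F/7 (U(F) = -F*3*(-4 + 0)/7 = -3*F*(-4)/7 = -(-12)*F/7 = 12*F/7)
U(-48) - 1*(-3804) = (12/7)*(-48) - 1*(-3804) = -576/7 + 3804 = 26052/7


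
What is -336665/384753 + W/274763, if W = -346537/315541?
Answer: -29188649399774056/33357697185484599 ≈ -0.87502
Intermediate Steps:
W = -346537/315541 (W = -346537*1/315541 = -346537/315541 ≈ -1.0982)
-336665/384753 + W/274763 = -336665/384753 - 346537/315541/274763 = -336665*1/384753 - 346537/315541*1/274763 = -336665/384753 - 346537/86698991783 = -29188649399774056/33357697185484599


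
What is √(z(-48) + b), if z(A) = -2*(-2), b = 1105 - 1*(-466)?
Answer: 15*√7 ≈ 39.686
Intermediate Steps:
b = 1571 (b = 1105 + 466 = 1571)
z(A) = 4
√(z(-48) + b) = √(4 + 1571) = √1575 = 15*√7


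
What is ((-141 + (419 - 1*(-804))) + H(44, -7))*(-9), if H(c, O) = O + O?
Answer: -9612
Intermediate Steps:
H(c, O) = 2*O
((-141 + (419 - 1*(-804))) + H(44, -7))*(-9) = ((-141 + (419 - 1*(-804))) + 2*(-7))*(-9) = ((-141 + (419 + 804)) - 14)*(-9) = ((-141 + 1223) - 14)*(-9) = (1082 - 14)*(-9) = 1068*(-9) = -9612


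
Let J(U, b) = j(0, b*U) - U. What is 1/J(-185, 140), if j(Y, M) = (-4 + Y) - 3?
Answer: 1/178 ≈ 0.0056180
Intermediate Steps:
j(Y, M) = -7 + Y
J(U, b) = -7 - U (J(U, b) = (-7 + 0) - U = -7 - U)
1/J(-185, 140) = 1/(-7 - 1*(-185)) = 1/(-7 + 185) = 1/178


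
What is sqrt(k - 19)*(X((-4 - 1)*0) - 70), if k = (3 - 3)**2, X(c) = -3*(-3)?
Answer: -61*I*sqrt(19) ≈ -265.89*I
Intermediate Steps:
X(c) = 9
k = 0 (k = 0**2 = 0)
sqrt(k - 19)*(X((-4 - 1)*0) - 70) = sqrt(0 - 19)*(9 - 70) = sqrt(-19)*(-61) = (I*sqrt(19))*(-61) = -61*I*sqrt(19)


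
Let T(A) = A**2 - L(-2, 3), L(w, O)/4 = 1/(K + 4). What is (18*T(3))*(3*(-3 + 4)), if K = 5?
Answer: 462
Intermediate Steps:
L(w, O) = 4/9 (L(w, O) = 4/(5 + 4) = 4/9)
T(A) = -4/9 + A**2 (T(A) = A**2 - 1*4/9 = A**2 - 4/9 = -4/9 + A**2)
(18*T(3))*(3*(-3 + 4)) = (18*(-4/9 + 3**2))*(3*(-3 + 4)) = (18*(-4/9 + 9))*(3*1) = (18*(77/9))*3 = 154*3 = 462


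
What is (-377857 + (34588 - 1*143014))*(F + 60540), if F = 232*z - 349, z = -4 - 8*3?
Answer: -26110965685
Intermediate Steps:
z = -28 (z = -4 - 24 = -28)
F = -6845 (F = 232*(-28) - 349 = -6496 - 349 = -6845)
(-377857 + (34588 - 1*143014))*(F + 60540) = (-377857 + (34588 - 1*143014))*(-6845 + 60540) = (-377857 + (34588 - 143014))*53695 = (-377857 - 108426)*53695 = -486283*53695 = -26110965685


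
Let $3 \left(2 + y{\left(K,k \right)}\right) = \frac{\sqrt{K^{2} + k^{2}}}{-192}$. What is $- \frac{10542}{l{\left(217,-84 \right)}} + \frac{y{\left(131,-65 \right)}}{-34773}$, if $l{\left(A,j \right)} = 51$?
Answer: $- \frac{122192288}{591141} + \frac{17 \sqrt{74}}{20029248} \approx -206.71$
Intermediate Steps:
$y{\left(K,k \right)} = -2 - \frac{\sqrt{K^{2} + k^{2}}}{576}$ ($y{\left(K,k \right)} = -2 + \frac{\sqrt{K^{2} + k^{2}} \frac{1}{-192}}{3} = -2 + \frac{\sqrt{K^{2} + k^{2}} \left(- \frac{1}{192}\right)}{3} = -2 + \frac{\left(- \frac{1}{192}\right) \sqrt{K^{2} + k^{2}}}{3} = -2 - \frac{\sqrt{K^{2} + k^{2}}}{576}$)
$- \frac{10542}{l{\left(217,-84 \right)}} + \frac{y{\left(131,-65 \right)}}{-34773} = - \frac{10542}{51} + \frac{-2 - \frac{\sqrt{131^{2} + \left(-65\right)^{2}}}{576}}{-34773} = \left(-10542\right) \frac{1}{51} + \left(-2 - \frac{\sqrt{17161 + 4225}}{576}\right) \left(- \frac{1}{34773}\right) = - \frac{3514}{17} + \left(-2 - \frac{\sqrt{21386}}{576}\right) \left(- \frac{1}{34773}\right) = - \frac{3514}{17} + \left(-2 - \frac{17 \sqrt{74}}{576}\right) \left(- \frac{1}{34773}\right) = - \frac{3514}{17} + \left(\frac{2}{34773} + \frac{17 \sqrt{74}}{20029248}\right) = - \frac{122192288}{591141} + \frac{17 \sqrt{74}}{20029248}$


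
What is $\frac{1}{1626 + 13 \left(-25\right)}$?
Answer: $\frac{1}{1301} \approx 0.00076864$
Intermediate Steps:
$\frac{1}{1626 + 13 \left(-25\right)} = \frac{1}{1626 - 325} = \frac{1}{1301}$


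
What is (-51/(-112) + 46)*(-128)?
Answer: -41624/7 ≈ -5946.3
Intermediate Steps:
(-51/(-112) + 46)*(-128) = (-51*(-1/112) + 46)*(-128) = (51/112 + 46)*(-128) = (5203/112)*(-128) = -41624/7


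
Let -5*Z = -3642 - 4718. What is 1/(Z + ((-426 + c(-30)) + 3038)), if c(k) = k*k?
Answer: 1/5184 ≈ 0.00019290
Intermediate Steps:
c(k) = k²
Z = 1672 (Z = -(-3642 - 4718)/5 = -⅕*(-8360) = 1672)
1/(Z + ((-426 + c(-30)) + 3038)) = 1/(1672 + ((-426 + (-30)²) + 3038)) = 1/(1672 + ((-426 + 900) + 3038)) = 1/(1672 + (474 + 3038)) = 1/(1672 + 3512) = 1/5184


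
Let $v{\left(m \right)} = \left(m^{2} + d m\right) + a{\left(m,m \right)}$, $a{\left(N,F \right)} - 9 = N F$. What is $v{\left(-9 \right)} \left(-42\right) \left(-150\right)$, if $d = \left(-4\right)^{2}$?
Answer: $170100$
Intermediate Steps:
$d = 16$
$a{\left(N,F \right)} = 9 + F N$ ($a{\left(N,F \right)} = 9 + N F = 9 + F N$)
$v{\left(m \right)} = 9 + 2 m^{2} + 16 m$ ($v{\left(m \right)} = \left(m^{2} + 16 m\right) + \left(9 + m m\right) = \left(m^{2} + 16 m\right) + \left(9 + m^{2}\right) = 9 + 2 m^{2} + 16 m$)
$v{\left(-9 \right)} \left(-42\right) \left(-150\right) = \left(9 + 2 \left(-9\right)^{2} + 16 \left(-9\right)\right) \left(-42\right) \left(-150\right) = \left(9 + 2 \cdot 81 - 144\right) \left(-42\right) \left(-150\right) = \left(9 + 162 - 144\right) \left(-42\right) \left(-150\right) = 27 \left(-42\right) \left(-150\right) = \left(-1134\right) \left(-150\right) = 170100$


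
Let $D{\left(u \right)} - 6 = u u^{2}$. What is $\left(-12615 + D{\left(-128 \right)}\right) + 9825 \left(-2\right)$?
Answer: $-2129411$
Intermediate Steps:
$D{\left(u \right)} = 6 + u^{3}$ ($D{\left(u \right)} = 6 + u u^{2} = 6 + u^{3}$)
$\left(-12615 + D{\left(-128 \right)}\right) + 9825 \left(-2\right) = \left(-12615 + \left(6 + \left(-128\right)^{3}\right)\right) + 9825 \left(-2\right) = \left(-12615 + \left(6 - 2097152\right)\right) - 19650 = \left(-12615 - 2097146\right) - 19650 = -2109761 - 19650 = -2129411$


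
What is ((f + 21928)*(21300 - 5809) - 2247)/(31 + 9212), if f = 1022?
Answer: 118505401/3081 ≈ 38463.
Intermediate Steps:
((f + 21928)*(21300 - 5809) - 2247)/(31 + 9212) = ((1022 + 21928)*(21300 - 5809) - 2247)/(31 + 9212) = (22950*15491 - 2247)/9243 = (355518450 - 2247)*(1/9243) = 355516203*(1/9243) = 118505401/3081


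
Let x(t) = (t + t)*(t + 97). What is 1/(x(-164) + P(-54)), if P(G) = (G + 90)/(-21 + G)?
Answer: 25/549388 ≈ 4.5505e-5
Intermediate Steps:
P(G) = (90 + G)/(-21 + G)
x(t) = 2*t*(97 + t) (x(t) = (2*t)*(97 + t) = 2*t*(97 + t))
1/(x(-164) + P(-54)) = 1/(2*(-164)*(97 - 164) + (90 - 54)/(-21 - 54)) = 1/(2*(-164)*(-67) + 36/(-75)) = 1/(21976 - 1/75*36) = 1/(21976 - 12/25) = 1/(549388/25) = 25/549388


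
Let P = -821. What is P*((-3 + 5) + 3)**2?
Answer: -20525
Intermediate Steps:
P*((-3 + 5) + 3)**2 = -821*((-3 + 5) + 3)**2 = -821*(2 + 3)**2 = -821*5**2 = -821*25 = -20525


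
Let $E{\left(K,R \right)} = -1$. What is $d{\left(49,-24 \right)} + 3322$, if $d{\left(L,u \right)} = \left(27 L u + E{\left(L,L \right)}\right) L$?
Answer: $-1552575$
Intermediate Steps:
$d{\left(L,u \right)} = L \left(-1 + 27 L u\right)$ ($d{\left(L,u \right)} = \left(27 L u - 1\right) L = \left(-1 + 27 L u\right) L = L \left(-1 + 27 L u\right)$)
$d{\left(49,-24 \right)} + 3322 = 49 \left(-1 + 27 \cdot 49 \left(-24\right)\right) + 3322 = 49 \left(-1 - 31752\right) + 3322 = 49 \left(-31753\right) + 3322 = -1555897 + 3322 = -1552575$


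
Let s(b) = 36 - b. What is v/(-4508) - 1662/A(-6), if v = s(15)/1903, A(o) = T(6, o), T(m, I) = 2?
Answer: -1018417095/1225532 ≈ -831.00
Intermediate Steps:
A(o) = 2
v = 21/1903 (v = (36 - 1*15)/1903 = (36 - 15)*(1/1903) = 21*(1/1903) = 21/1903 ≈ 0.011035)
v/(-4508) - 1662/A(-6) = (21/1903)/(-4508) - 1662/2 = (21/1903)*(-1/4508) - 1662*½ = -3/1225532 - 831 = -1018417095/1225532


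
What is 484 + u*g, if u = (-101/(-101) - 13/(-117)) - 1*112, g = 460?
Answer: -454724/9 ≈ -50525.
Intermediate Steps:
u = -998/9 (u = (-101*(-1/101) - 13*(-1/117)) - 112 = (1 + ⅑) - 112 = 10/9 - 112 = -998/9 ≈ -110.89)
484 + u*g = 484 - 998/9*460 = 484 - 459080/9 = -454724/9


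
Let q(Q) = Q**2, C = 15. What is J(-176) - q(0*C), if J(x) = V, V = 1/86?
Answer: 1/86 ≈ 0.011628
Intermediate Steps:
V = 1/86 ≈ 0.011628
J(x) = 1/86
J(-176) - q(0*C) = 1/86 - (0*15)**2 = 1/86 - 1*0**2 = 1/86 - 1*0 = 1/86 + 0 = 1/86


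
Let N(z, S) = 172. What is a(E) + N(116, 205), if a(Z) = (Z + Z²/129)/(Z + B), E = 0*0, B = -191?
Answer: 172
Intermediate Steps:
E = 0
a(Z) = (Z + Z²/129)/(-191 + Z) (a(Z) = (Z + Z²/129)/(Z - 191) = (Z + Z²*(1/129))/(-191 + Z) = (Z + Z²/129)/(-191 + Z))
a(E) + N(116, 205) = (1/129)*0*(129 + 0)/(-191 + 0) + 172 = (1/129)*0*129/(-191) + 172 = (1/129)*0*(-1/191)*129 + 172 = 0 + 172 = 172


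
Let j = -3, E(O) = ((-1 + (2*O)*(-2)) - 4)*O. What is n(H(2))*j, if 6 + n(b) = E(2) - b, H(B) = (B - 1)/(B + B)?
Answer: 387/4 ≈ 96.750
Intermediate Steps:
E(O) = O*(-5 - 4*O) (E(O) = ((-1 - 4*O) - 4)*O = (-5 - 4*O)*O = O*(-5 - 4*O))
H(B) = (-1 + B)/(2*B) (H(B) = (-1 + B)/((2*B)) = (-1 + B)*(1/(2*B)) = (-1 + B)/(2*B))
n(b) = -32 - b (n(b) = -6 + (-1*2*(5 + 4*2) - b) = -6 + (-1*2*(5 + 8) - b) = -6 + (-1*2*13 - b) = -6 + (-26 - b) = -32 - b)
n(H(2))*j = (-32 - (-1 + 2)/(2*2))*(-3) = (-32 - 1/(2*2))*(-3) = (-32 - 1*¼)*(-3) = (-32 - ¼)*(-3) = -129/4*(-3) = 387/4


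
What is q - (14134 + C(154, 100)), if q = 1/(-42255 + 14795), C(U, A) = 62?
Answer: -389822161/27460 ≈ -14196.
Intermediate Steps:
q = -1/27460 (q = 1/(-27460) = -1/27460 ≈ -3.6417e-5)
q - (14134 + C(154, 100)) = -1/27460 - (14134 + 62) = -1/27460 - 1*14196 = -1/27460 - 14196 = -389822161/27460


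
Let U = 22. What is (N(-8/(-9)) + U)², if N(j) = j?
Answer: 42436/81 ≈ 523.90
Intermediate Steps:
(N(-8/(-9)) + U)² = (-8/(-9) + 22)² = (-8*(-⅑) + 22)² = (8/9 + 22)² = (206/9)² = 42436/81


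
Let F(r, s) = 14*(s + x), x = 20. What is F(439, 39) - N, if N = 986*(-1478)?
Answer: 1458134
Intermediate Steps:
F(r, s) = 280 + 14*s (F(r, s) = 14*(s + 20) = 14*(20 + s) = 280 + 14*s)
N = -1457308
F(439, 39) - N = (280 + 14*39) - 1*(-1457308) = (280 + 546) + 1457308 = 826 + 1457308 = 1458134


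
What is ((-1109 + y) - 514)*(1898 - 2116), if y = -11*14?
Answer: 387386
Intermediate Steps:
y = -154
((-1109 + y) - 514)*(1898 - 2116) = ((-1109 - 154) - 514)*(1898 - 2116) = (-1263 - 514)*(-218) = -1777*(-218) = 387386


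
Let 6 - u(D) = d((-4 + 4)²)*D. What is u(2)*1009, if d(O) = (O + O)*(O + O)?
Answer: 6054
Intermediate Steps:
d(O) = 4*O² (d(O) = (2*O)*(2*O) = 4*O²)
u(D) = 6 (u(D) = 6 - 4*((-4 + 4)²)²*D = 6 - 4*(0²)²*D = 6 - 4*0²*D = 6 - 4*0*D = 6 - 0*D = 6 - 1*0 = 6 + 0 = 6)
u(2)*1009 = 6*1009 = 6054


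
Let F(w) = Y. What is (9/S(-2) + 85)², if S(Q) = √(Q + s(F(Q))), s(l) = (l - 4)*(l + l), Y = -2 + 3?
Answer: 57719/8 - 765*I*√2/2 ≈ 7214.9 - 540.94*I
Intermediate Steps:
Y = 1
F(w) = 1
s(l) = 2*l*(-4 + l) (s(l) = (-4 + l)*(2*l) = 2*l*(-4 + l))
S(Q) = √(-6 + Q) (S(Q) = √(Q + 2*1*(-4 + 1)) = √(Q + 2*1*(-3)) = √(Q - 6) = √(-6 + Q))
(9/S(-2) + 85)² = (9/(√(-6 - 2)) + 85)² = (9/(√(-8)) + 85)² = (9/((2*I*√2)) + 85)² = (9*(-I*√2/4) + 85)² = (-9*I*√2/4 + 85)² = (85 - 9*I*√2/4)²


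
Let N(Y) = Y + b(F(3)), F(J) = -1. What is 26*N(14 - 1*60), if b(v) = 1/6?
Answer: -3575/3 ≈ -1191.7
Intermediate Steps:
b(v) = ⅙ (b(v) = 1*(⅙) = ⅙)
N(Y) = ⅙ + Y (N(Y) = Y + ⅙ = ⅙ + Y)
26*N(14 - 1*60) = 26*(⅙ + (14 - 1*60)) = 26*(⅙ + (14 - 60)) = 26*(⅙ - 46) = 26*(-275/6) = -3575/3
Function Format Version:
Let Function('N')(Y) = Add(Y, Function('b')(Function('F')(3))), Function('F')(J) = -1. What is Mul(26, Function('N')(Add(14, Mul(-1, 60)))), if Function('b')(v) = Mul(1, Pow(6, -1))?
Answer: Rational(-3575, 3) ≈ -1191.7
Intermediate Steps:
Function('b')(v) = Rational(1, 6) (Function('b')(v) = Mul(1, Rational(1, 6)) = Rational(1, 6))
Function('N')(Y) = Add(Rational(1, 6), Y) (Function('N')(Y) = Add(Y, Rational(1, 6)) = Add(Rational(1, 6), Y))
Mul(26, Function('N')(Add(14, Mul(-1, 60)))) = Mul(26, Add(Rational(1, 6), Add(14, Mul(-1, 60)))) = Mul(26, Add(Rational(1, 6), Add(14, -60))) = Mul(26, Add(Rational(1, 6), -46)) = Mul(26, Rational(-275, 6)) = Rational(-3575, 3)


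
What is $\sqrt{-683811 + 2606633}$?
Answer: $\sqrt{1922822} \approx 1386.7$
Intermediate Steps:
$\sqrt{-683811 + 2606633} = \sqrt{1922822}$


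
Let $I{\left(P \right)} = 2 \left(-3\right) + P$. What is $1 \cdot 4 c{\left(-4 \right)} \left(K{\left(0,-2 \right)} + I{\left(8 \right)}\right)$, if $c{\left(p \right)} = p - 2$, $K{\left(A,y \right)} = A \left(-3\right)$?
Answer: $-48$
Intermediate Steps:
$K{\left(A,y \right)} = - 3 A$
$c{\left(p \right)} = -2 + p$
$I{\left(P \right)} = -6 + P$
$1 \cdot 4 c{\left(-4 \right)} \left(K{\left(0,-2 \right)} + I{\left(8 \right)}\right) = 1 \cdot 4 \left(-2 - 4\right) \left(\left(-3\right) 0 + \left(-6 + 8\right)\right) = 4 \left(-6\right) \left(0 + 2\right) = \left(-24\right) 2 = -48$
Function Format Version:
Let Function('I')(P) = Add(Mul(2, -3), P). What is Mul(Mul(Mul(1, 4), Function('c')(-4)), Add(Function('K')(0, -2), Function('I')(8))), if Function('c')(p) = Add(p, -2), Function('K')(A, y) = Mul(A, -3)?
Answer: -48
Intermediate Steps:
Function('K')(A, y) = Mul(-3, A)
Function('c')(p) = Add(-2, p)
Function('I')(P) = Add(-6, P)
Mul(Mul(Mul(1, 4), Function('c')(-4)), Add(Function('K')(0, -2), Function('I')(8))) = Mul(Mul(Mul(1, 4), Add(-2, -4)), Add(Mul(-3, 0), Add(-6, 8))) = Mul(Mul(4, -6), Add(0, 2)) = Mul(-24, 2) = -48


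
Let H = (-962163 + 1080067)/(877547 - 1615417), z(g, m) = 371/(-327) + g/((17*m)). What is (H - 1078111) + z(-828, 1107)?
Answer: -90655551601311328/84087296265 ≈ -1.0781e+6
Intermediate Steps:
z(g, m) = -371/327 + g/(17*m) (z(g, m) = 371*(-1/327) + g*(1/(17*m)) = -371/327 + g/(17*m))
H = -58952/368935 (H = 117904/(-737870) = 117904*(-1/737870) = -58952/368935 ≈ -0.15979)
(H - 1078111) + z(-828, 1107) = (-58952/368935 - 1078111) + (-371/327 + (1/17)*(-828)/1107) = -397752940737/368935 + (-371/327 + (1/17)*(-828)*(1/1107)) = -397752940737/368935 + (-371/327 - 92/2091) = -397752940737/368935 - 268615/227919 = -90655551601311328/84087296265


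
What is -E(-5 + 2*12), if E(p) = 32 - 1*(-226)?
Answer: -258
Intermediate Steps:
E(p) = 258 (E(p) = 32 + 226 = 258)
-E(-5 + 2*12) = -1*258 = -258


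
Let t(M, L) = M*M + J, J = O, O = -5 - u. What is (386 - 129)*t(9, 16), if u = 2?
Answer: 19018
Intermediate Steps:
O = -7 (O = -5 - 1*2 = -5 - 2 = -7)
J = -7
t(M, L) = -7 + M**2 (t(M, L) = M*M - 7 = M**2 - 7 = -7 + M**2)
(386 - 129)*t(9, 16) = (386 - 129)*(-7 + 9**2) = 257*(-7 + 81) = 257*74 = 19018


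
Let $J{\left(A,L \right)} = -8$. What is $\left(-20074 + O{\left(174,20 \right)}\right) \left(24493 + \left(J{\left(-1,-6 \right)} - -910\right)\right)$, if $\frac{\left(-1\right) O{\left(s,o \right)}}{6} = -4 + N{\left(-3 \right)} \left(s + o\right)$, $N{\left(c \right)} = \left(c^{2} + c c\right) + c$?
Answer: $-952566450$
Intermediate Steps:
$N{\left(c \right)} = c + 2 c^{2}$ ($N{\left(c \right)} = \left(c^{2} + c^{2}\right) + c = 2 c^{2} + c = c + 2 c^{2}$)
$O{\left(s,o \right)} = 24 - 90 o - 90 s$ ($O{\left(s,o \right)} = - 6 \left(-4 + - 3 \left(1 + 2 \left(-3\right)\right) \left(s + o\right)\right) = - 6 \left(-4 + - 3 \left(1 - 6\right) \left(o + s\right)\right) = - 6 \left(-4 + \left(-3\right) \left(-5\right) \left(o + s\right)\right) = - 6 \left(-4 + 15 \left(o + s\right)\right) = - 6 \left(-4 + \left(15 o + 15 s\right)\right) = - 6 \left(-4 + 15 o + 15 s\right) = 24 - 90 o - 90 s$)
$\left(-20074 + O{\left(174,20 \right)}\right) \left(24493 + \left(J{\left(-1,-6 \right)} - -910\right)\right) = \left(-20074 - 17436\right) \left(24493 - -902\right) = \left(-20074 - 17436\right) \left(24493 + \left(-8 + 910\right)\right) = \left(-20074 - 17436\right) \left(24493 + 902\right) = \left(-37510\right) 25395 = -952566450$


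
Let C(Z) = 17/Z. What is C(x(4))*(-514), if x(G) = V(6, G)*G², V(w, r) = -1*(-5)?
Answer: -4369/40 ≈ -109.22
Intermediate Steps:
V(w, r) = 5
x(G) = 5*G²
C(x(4))*(-514) = (17/((5*4²)))*(-514) = (17/((5*16)))*(-514) = (17/80)*(-514) = -4369/40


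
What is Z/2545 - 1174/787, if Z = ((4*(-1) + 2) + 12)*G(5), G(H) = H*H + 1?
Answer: -556642/400583 ≈ -1.3896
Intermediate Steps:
G(H) = 1 + H² (G(H) = H² + 1 = 1 + H²)
Z = 260 (Z = ((4*(-1) + 2) + 12)*(1 + 5²) = ((-4 + 2) + 12)*(1 + 25) = (-2 + 12)*26 = 10*26 = 260)
Z/2545 - 1174/787 = 260/2545 - 1174/787 = 260*(1/2545) - 1174*1/787 = 52/509 - 1174/787 = -556642/400583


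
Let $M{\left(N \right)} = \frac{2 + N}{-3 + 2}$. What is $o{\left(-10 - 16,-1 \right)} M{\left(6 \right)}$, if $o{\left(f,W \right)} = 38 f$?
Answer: $7904$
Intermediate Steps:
$M{\left(N \right)} = -2 - N$ ($M{\left(N \right)} = \frac{2 + N}{-1} = \left(2 + N\right) \left(-1\right) = -2 - N$)
$o{\left(-10 - 16,-1 \right)} M{\left(6 \right)} = 38 \left(-10 - 16\right) \left(-2 - 6\right) = 38 \left(-26\right) \left(-8\right) = \left(-988\right) \left(-8\right) = 7904$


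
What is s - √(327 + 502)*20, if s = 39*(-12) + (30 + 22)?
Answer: -416 - 20*√829 ≈ -991.85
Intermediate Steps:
s = -416 (s = -468 + 52 = -416)
s - √(327 + 502)*20 = -416 - √(327 + 502)*20 = -416 - √829*20 = -416 - 20*√829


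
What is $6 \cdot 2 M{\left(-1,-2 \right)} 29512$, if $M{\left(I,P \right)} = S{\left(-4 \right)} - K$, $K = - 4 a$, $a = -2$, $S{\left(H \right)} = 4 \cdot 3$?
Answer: $1416576$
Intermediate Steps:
$S{\left(H \right)} = 12$
$K = 8$ ($K = \left(-4\right) \left(-2\right) = 8$)
$M{\left(I,P \right)} = 4$ ($M{\left(I,P \right)} = 12 - 8 = 4$)
$6 \cdot 2 M{\left(-1,-2 \right)} 29512 = 6 \cdot 2 \cdot 4 \cdot 29512 = 12 \cdot 4 \cdot 29512 = 48 \cdot 29512 = 1416576$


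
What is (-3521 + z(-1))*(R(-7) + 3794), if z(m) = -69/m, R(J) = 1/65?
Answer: -851301172/65 ≈ -1.3097e+7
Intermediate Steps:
R(J) = 1/65
(-3521 + z(-1))*(R(-7) + 3794) = (-3521 - 69/(-1))*(1/65 + 3794) = (-3521 - 69*(-1))*(246611/65) = (-3521 + 69)*(246611/65) = -3452*246611/65 = -851301172/65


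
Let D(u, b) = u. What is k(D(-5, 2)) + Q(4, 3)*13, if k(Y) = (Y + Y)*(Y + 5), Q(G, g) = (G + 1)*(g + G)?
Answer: 455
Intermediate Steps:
Q(G, g) = (1 + G)*(G + g)
k(Y) = 2*Y*(5 + Y) (k(Y) = (2*Y)*(5 + Y) = 2*Y*(5 + Y))
k(D(-5, 2)) + Q(4, 3)*13 = 2*(-5)*(5 - 5) + (4 + 3 + 4² + 4*3)*13 = 2*(-5)*0 + (4 + 3 + 16 + 12)*13 = 0 + 35*13 = 0 + 455 = 455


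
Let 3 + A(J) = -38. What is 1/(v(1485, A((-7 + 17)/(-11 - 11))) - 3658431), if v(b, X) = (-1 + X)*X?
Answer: -1/3656709 ≈ -2.7347e-7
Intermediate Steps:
A(J) = -41 (A(J) = -3 - 38 = -41)
v(b, X) = X*(-1 + X)
1/(v(1485, A((-7 + 17)/(-11 - 11))) - 3658431) = 1/(-41*(-1 - 41) - 3658431) = 1/(-41*(-42) - 3658431) = 1/(1722 - 3658431) = 1/(-3656709) = -1/3656709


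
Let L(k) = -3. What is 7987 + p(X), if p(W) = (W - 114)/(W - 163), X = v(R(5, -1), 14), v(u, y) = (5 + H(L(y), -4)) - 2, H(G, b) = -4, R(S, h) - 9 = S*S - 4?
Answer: 1309983/164 ≈ 7987.7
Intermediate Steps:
R(S, h) = 5 + S² (R(S, h) = 9 + (S*S - 4) = 9 + (S² - 4) = 9 + (-4 + S²) = 5 + S²)
v(u, y) = -1 (v(u, y) = (5 - 4) - 2 = 1 - 2 = -1)
X = -1
p(W) = (-114 + W)/(-163 + W)
7987 + p(X) = 7987 + (-114 - 1)/(-163 - 1) = 7987 - 115/(-164) = 7987 - 1/164*(-115) = 7987 + 115/164 = 1309983/164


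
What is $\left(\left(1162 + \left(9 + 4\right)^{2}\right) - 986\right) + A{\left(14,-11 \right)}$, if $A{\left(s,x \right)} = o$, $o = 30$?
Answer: $375$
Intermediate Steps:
$A{\left(s,x \right)} = 30$
$\left(\left(1162 + \left(9 + 4\right)^{2}\right) - 986\right) + A{\left(14,-11 \right)} = \left(\left(1162 + \left(9 + 4\right)^{2}\right) - 986\right) + 30 = \left(\left(1162 + 13^{2}\right) - 986\right) + 30 = \left(\left(1162 + 169\right) - 986\right) + 30 = \left(1331 - 986\right) + 30 = 345 + 30 = 375$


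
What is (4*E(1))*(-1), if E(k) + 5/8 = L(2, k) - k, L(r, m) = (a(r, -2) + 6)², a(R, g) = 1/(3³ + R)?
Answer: -234067/1682 ≈ -139.16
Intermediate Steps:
a(R, g) = 1/(27 + R)
L(r, m) = (6 + 1/(27 + r))² (L(r, m) = (1/(27 + r) + 6)² = (6 + 1/(27 + r))²)
E(k) = 240795/6728 - k (E(k) = -5/8 + ((163 + 6*2)²/(27 + 2)² - k) = -5/8 + ((163 + 12)²/29² - k) = -5/8 + ((1/841)*175² - k) = -5/8 + ((1/841)*30625 - k) = -5/8 + (30625/841 - k) = 240795/6728 - k)
(4*E(1))*(-1) = (4*(240795/6728 - 1*1))*(-1) = (4*(240795/6728 - 1))*(-1) = (4*(234067/6728))*(-1) = (234067/1682)*(-1) = -234067/1682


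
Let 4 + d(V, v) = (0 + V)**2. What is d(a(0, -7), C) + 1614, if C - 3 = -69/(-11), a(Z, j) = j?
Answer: 1659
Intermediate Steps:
C = 102/11 (C = 3 - 69/(-11) = 3 - 69*(-1/11) = 3 + 69/11 = 102/11 ≈ 9.2727)
d(V, v) = -4 + V**2 (d(V, v) = -4 + (0 + V)**2 = -4 + V**2)
d(a(0, -7), C) + 1614 = (-4 + (-7)**2) + 1614 = (-4 + 49) + 1614 = 45 + 1614 = 1659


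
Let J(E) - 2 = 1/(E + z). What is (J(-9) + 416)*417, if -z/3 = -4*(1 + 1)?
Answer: 871669/5 ≈ 1.7433e+5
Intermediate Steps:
z = 24 (z = -(-12)*(1 + 1) = -(-12)*2 = -3*(-8) = 24)
J(E) = 2 + 1/(24 + E) (J(E) = 2 + 1/(E + 24) = 2 + 1/(24 + E))
(J(-9) + 416)*417 = ((49 + 2*(-9))/(24 - 9) + 416)*417 = ((49 - 18)/15 + 416)*417 = ((1/15)*31 + 416)*417 = (31/15 + 416)*417 = (6271/15)*417 = 871669/5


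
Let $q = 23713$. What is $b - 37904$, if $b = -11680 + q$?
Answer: $-25871$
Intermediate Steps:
$b = 12033$ ($b = -11680 + 23713 = 12033$)
$b - 37904 = 12033 - 37904 = -25871$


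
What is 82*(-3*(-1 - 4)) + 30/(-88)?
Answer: 54105/44 ≈ 1229.7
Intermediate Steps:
82*(-3*(-1 - 4)) + 30/(-88) = 82*(-3*(-5)) + 30*(-1/88) = 82*15 - 15/44 = 1230 - 15/44 = 54105/44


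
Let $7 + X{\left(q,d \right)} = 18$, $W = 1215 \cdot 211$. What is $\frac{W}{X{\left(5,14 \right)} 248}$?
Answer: $\frac{256365}{2728} \approx 93.975$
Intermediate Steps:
$W = 256365$
$X{\left(q,d \right)} = 11$ ($X{\left(q,d \right)} = -7 + 18 = 11$)
$\frac{W}{X{\left(5,14 \right)} 248} = \frac{256365}{11 \cdot 248} = \frac{256365}{2728}$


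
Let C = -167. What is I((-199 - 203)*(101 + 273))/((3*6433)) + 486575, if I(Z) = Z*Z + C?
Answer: 31994931862/19299 ≈ 1.6579e+6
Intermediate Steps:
I(Z) = -167 + Z² (I(Z) = Z*Z - 167 = Z² - 167 = -167 + Z²)
I((-199 - 203)*(101 + 273))/((3*6433)) + 486575 = (-167 + ((-199 - 203)*(101 + 273))²)/((3*6433)) + 486575 = (-167 + (-402*374)²)/19299 + 486575 = (-167 + (-150348)²)*(1/19299) + 486575 = (-167 + 22604521104)*(1/19299) + 486575 = 22604520937*(1/19299) + 486575 = 22604520937/19299 + 486575 = 31994931862/19299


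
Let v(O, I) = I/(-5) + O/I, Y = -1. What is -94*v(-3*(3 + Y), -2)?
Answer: -1598/5 ≈ -319.60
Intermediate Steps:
v(O, I) = -I/5 + O/I (v(O, I) = I*(-1/5) + O/I = -I/5 + O/I)
-94*v(-3*(3 + Y), -2) = -94*(-1/5*(-2) - 3*(3 - 1)/(-2)) = -94*(2/5 - 3*2*(-1/2)) = -94*(2/5 - 6*(-1/2)) = -94*(2/5 + 3) = -94*17/5 = -1598/5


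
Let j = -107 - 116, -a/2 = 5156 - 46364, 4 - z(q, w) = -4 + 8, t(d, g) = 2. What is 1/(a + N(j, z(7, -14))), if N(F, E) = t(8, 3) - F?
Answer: 1/82641 ≈ 1.2101e-5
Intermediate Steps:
z(q, w) = 0 (z(q, w) = 4 - (-4 + 8) = 4 - 1*4 = 4 - 4 = 0)
a = 82416 (a = -2*(5156 - 46364) = -2*(-41208) = 82416)
j = -223
N(F, E) = 2 - F
1/(a + N(j, z(7, -14))) = 1/(82416 + (2 - 1*(-223))) = 1/(82416 + (2 + 223)) = 1/(82416 + 225) = 1/82641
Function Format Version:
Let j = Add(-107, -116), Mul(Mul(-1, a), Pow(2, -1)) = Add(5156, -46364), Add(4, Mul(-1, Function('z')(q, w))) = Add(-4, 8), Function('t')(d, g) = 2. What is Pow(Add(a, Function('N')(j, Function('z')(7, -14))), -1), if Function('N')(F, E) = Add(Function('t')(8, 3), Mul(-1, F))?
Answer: Rational(1, 82641) ≈ 1.2101e-5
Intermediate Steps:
Function('z')(q, w) = 0 (Function('z')(q, w) = Add(4, Mul(-1, Add(-4, 8))) = Add(4, Mul(-1, 4)) = Add(4, -4) = 0)
a = 82416 (a = Mul(-2, Add(5156, -46364)) = Mul(-2, -41208) = 82416)
j = -223
Function('N')(F, E) = Add(2, Mul(-1, F))
Pow(Add(a, Function('N')(j, Function('z')(7, -14))), -1) = Pow(Add(82416, Add(2, Mul(-1, -223))), -1) = Pow(Add(82416, Add(2, 223)), -1) = Pow(Add(82416, 225), -1) = Pow(82641, -1) = Rational(1, 82641)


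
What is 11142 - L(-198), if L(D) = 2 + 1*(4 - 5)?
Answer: 11141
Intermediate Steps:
L(D) = 1 (L(D) = 2 + 1*(-1) = 2 - 1 = 1)
11142 - L(-198) = 11142 - 1*1 = 11142 - 1 = 11141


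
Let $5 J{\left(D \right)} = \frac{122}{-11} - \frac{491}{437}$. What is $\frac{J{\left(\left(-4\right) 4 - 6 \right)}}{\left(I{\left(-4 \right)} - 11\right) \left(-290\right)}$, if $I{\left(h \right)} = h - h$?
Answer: $- \frac{11743}{15334330} \approx -0.0007658$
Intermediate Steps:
$I{\left(h \right)} = 0$
$J{\left(D \right)} = - \frac{11743}{4807}$ ($J{\left(D \right)} = \frac{\frac{122}{-11} - \frac{491}{437}}{5} = \frac{122 \left(- \frac{1}{11}\right) - \frac{491}{437}}{5} = \frac{- \frac{122}{11} - \frac{491}{437}}{5} = \frac{1}{5} \left(- \frac{58715}{4807}\right) = - \frac{11743}{4807}$)
$\frac{J{\left(\left(-4\right) 4 - 6 \right)}}{\left(I{\left(-4 \right)} - 11\right) \left(-290\right)} = - \frac{11743}{4807 \left(0 - 11\right) \left(-290\right)} = - \frac{11743}{4807 \left(\left(-11\right) \left(-290\right)\right)} = - \frac{11743}{4807 \cdot 3190} = \left(- \frac{11743}{4807}\right) \frac{1}{3190} = - \frac{11743}{15334330}$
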